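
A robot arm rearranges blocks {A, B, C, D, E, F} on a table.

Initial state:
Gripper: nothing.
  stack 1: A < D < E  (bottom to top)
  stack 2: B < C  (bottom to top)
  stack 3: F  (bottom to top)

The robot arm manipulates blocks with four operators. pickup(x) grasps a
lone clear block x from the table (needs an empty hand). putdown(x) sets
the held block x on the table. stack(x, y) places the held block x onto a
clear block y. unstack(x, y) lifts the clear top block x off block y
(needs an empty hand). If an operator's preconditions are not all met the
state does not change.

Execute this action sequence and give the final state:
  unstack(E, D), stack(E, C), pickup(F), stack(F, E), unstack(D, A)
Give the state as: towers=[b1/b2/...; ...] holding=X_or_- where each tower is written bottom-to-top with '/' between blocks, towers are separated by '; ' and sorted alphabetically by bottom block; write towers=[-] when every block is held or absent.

towers=[A; B/C/E/F] holding=D

step 1 (unstack(E, D)): towers=[A/D; B/C; F] holding=E
step 2 (stack(E, C)): towers=[A/D; B/C/E; F] holding=-
step 3 (pickup(F)): towers=[A/D; B/C/E] holding=F
step 4 (stack(F, E)): towers=[A/D; B/C/E/F] holding=-
step 5 (unstack(D, A)): towers=[A; B/C/E/F] holding=D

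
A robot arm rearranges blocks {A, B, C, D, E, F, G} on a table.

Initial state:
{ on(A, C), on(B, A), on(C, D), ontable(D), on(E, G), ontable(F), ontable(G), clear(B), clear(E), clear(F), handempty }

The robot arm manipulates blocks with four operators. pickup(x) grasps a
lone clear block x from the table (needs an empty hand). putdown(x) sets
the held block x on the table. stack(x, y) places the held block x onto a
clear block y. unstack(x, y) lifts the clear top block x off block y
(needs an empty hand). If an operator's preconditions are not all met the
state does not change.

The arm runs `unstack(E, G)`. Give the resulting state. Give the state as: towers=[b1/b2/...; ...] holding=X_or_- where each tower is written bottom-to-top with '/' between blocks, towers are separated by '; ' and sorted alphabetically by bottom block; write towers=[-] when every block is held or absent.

before: towers=[D/C/A/B; F; G/E] holding=-
pre[unstack(E, G)]: on(E,G) ok, clear(E) ok, handempty ok
all met → apply unstack(E, G)
after:  towers=[D/C/A/B; F; G] holding=E

towers=[D/C/A/B; F; G] holding=E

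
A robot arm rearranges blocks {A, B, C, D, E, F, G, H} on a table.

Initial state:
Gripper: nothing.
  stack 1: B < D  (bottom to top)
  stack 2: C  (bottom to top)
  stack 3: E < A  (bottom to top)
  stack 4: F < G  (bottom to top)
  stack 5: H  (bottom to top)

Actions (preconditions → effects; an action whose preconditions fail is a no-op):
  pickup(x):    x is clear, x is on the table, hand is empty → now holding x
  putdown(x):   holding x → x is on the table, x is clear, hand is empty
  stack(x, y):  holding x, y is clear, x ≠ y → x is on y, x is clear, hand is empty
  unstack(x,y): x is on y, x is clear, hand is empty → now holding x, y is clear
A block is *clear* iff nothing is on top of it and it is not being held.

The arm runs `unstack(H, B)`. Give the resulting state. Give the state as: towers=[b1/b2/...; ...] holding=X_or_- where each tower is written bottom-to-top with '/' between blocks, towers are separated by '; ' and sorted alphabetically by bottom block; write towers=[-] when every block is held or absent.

towers=[B/D; C; E/A; F/G; H] holding=-

before: towers=[B/D; C; E/A; F/G; H] holding=-
pre[unstack(H, B)]: on(H,B) fail, clear(H) ok, handempty ok
on(H,B) unmet → unstack(H, B) is a no-op
after:  towers=[B/D; C; E/A; F/G; H] holding=-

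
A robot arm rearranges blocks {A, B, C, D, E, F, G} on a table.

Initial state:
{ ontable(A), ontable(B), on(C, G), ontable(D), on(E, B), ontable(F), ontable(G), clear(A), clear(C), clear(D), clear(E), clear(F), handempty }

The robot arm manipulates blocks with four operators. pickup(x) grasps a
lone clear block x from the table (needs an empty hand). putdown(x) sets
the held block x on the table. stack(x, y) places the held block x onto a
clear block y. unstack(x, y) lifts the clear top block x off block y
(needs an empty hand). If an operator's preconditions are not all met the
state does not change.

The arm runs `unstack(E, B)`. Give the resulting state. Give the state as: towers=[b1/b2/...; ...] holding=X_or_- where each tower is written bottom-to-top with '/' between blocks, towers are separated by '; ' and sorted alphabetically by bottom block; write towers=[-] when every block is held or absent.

towers=[A; B; D; F; G/C] holding=E

before: towers=[A; B/E; D; F; G/C] holding=-
pre[unstack(E, B)]: on(E,B) ✓, clear(E) ✓, handempty ✓
all met → apply unstack(E, B)
after:  towers=[A; B; D; F; G/C] holding=E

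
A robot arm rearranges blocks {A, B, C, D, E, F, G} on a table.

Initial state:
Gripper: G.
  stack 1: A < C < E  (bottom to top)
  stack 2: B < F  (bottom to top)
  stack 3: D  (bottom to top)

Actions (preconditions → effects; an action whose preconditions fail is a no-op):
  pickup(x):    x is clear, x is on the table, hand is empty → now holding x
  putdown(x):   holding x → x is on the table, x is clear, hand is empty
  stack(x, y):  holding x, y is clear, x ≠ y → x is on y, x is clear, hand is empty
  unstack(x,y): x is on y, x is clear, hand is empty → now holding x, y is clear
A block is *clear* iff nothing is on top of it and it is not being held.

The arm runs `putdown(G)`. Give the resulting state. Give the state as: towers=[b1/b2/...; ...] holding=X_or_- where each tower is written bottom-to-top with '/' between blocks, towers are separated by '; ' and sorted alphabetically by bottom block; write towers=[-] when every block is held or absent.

towers=[A/C/E; B/F; D; G] holding=-

before: towers=[A/C/E; B/F; D] holding=G
pre[putdown(G)]: holding(G) ✓
all met → apply putdown(G)
after:  towers=[A/C/E; B/F; D; G] holding=-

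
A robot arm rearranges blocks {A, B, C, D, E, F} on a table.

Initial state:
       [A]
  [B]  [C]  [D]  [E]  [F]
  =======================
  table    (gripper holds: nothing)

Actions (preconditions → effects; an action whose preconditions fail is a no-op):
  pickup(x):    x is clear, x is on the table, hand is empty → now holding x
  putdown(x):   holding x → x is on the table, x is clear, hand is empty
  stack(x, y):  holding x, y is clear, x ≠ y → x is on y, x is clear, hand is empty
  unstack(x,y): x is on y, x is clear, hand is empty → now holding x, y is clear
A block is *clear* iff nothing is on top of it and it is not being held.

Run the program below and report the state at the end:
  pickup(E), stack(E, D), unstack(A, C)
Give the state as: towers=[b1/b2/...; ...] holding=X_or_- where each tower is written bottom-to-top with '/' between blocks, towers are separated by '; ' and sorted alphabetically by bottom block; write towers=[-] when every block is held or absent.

towers=[B; C; D/E; F] holding=A

step 1 (pickup(E)): towers=[B; C/A; D; F] holding=E
step 2 (stack(E, D)): towers=[B; C/A; D/E; F] holding=-
step 3 (unstack(A, C)): towers=[B; C; D/E; F] holding=A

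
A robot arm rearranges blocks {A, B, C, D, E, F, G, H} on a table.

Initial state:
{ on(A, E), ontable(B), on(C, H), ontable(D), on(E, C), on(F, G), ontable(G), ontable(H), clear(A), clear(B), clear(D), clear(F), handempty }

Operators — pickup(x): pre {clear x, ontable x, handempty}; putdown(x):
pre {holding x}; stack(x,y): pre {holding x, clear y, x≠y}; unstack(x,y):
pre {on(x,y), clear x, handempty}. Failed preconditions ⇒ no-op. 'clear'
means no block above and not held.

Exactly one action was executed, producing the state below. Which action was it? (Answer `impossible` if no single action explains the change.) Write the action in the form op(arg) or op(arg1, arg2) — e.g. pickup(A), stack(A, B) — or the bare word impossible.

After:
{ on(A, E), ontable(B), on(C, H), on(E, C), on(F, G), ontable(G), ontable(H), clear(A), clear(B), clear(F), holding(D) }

target: towers=[B; G/F; H/C/E/A] holding=D
     unstack(A, E) → towers=[B; D; G/F; H/C/E] holding=A
         pickup(B) → towers=[D; G/F; H/C/E/A] holding=B
     unstack(F, G) → towers=[B; D; G; H/C/E/A] holding=F
         pickup(D) → towers=[B; G/F; H/C/E/A] holding=D  ← match

pickup(D)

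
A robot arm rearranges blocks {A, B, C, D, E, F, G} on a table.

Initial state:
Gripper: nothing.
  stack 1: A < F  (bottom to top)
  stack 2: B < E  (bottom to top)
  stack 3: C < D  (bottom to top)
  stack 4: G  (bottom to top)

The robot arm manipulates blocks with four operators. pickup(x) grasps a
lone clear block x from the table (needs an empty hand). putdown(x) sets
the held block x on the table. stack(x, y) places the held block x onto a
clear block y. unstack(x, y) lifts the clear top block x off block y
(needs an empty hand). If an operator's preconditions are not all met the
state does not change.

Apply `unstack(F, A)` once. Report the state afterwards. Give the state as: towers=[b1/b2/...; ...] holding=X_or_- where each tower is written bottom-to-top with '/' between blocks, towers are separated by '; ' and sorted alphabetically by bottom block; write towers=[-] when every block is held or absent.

towers=[A; B/E; C/D; G] holding=F

before: towers=[A/F; B/E; C/D; G] holding=-
pre[unstack(F, A)]: on(F,A) ok, clear(F) ok, handempty ok
all met → apply unstack(F, A)
after:  towers=[A; B/E; C/D; G] holding=F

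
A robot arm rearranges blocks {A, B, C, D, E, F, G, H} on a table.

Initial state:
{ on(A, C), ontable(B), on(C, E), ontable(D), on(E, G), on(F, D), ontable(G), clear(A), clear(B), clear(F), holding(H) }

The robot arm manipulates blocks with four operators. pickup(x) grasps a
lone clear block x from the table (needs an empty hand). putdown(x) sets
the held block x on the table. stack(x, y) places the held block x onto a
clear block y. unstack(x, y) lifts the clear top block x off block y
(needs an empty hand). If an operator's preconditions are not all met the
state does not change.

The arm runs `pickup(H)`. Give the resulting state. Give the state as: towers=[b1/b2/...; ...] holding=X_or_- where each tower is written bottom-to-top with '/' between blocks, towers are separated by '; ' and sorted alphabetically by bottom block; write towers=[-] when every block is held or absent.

before: towers=[B; D/F; G/E/C/A] holding=H
pre[pickup(H)]: clear(H) no, ontable(H) no, handempty no
clear(H), ontable(H), handempty unmet → pickup(H) is a no-op
after:  towers=[B; D/F; G/E/C/A] holding=H

towers=[B; D/F; G/E/C/A] holding=H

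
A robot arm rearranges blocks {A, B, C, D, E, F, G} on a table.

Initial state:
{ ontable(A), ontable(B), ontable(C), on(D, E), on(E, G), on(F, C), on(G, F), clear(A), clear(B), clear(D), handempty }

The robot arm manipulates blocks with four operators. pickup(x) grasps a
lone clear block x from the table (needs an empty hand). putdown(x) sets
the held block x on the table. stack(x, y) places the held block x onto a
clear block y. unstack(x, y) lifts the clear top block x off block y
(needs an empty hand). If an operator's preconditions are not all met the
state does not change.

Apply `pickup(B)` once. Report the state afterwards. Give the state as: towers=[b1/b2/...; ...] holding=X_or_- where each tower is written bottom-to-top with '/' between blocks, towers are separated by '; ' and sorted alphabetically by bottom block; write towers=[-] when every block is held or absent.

towers=[A; C/F/G/E/D] holding=B

before: towers=[A; B; C/F/G/E/D] holding=-
pre[pickup(B)]: clear(B) yes, ontable(B) yes, handempty yes
all met → apply pickup(B)
after:  towers=[A; C/F/G/E/D] holding=B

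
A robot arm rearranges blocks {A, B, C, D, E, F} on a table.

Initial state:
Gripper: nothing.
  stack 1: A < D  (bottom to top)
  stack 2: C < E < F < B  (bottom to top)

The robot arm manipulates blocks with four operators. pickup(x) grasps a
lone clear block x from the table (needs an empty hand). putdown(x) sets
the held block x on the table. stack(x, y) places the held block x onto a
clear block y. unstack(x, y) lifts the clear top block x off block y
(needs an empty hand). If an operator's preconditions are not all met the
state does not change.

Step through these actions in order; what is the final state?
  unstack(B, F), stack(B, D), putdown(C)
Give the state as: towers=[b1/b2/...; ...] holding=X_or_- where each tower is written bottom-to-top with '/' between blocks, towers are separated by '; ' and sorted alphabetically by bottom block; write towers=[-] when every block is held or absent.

step 1 (unstack(B, F)): towers=[A/D; C/E/F] holding=B
step 2 (stack(B, D)): towers=[A/D/B; C/E/F] holding=-
step 3 (putdown(C)) [no-op]: towers=[A/D/B; C/E/F] holding=-

towers=[A/D/B; C/E/F] holding=-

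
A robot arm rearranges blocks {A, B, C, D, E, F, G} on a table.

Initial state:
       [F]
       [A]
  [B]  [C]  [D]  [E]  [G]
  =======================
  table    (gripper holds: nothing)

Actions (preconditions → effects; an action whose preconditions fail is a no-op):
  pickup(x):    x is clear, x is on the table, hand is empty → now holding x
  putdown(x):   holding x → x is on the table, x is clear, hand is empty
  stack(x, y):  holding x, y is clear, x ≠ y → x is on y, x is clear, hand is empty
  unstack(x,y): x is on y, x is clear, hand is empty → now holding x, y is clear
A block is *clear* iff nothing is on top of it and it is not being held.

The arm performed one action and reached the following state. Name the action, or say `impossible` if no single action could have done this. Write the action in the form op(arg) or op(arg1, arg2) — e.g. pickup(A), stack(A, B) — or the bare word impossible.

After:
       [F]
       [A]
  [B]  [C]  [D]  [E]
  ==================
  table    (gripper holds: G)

target: towers=[B; C/A/F; D; E] holding=G
         pickup(B) → towers=[C/A/F; D; E; G] holding=B
     unstack(F, A) → towers=[B; C/A; D; E; G] holding=F
         pickup(G) → towers=[B; C/A/F; D; E] holding=G  ← match
         pickup(D) → towers=[B; C/A/F; E; G] holding=D
         pickup(E) → towers=[B; C/A/F; D; G] holding=E

pickup(G)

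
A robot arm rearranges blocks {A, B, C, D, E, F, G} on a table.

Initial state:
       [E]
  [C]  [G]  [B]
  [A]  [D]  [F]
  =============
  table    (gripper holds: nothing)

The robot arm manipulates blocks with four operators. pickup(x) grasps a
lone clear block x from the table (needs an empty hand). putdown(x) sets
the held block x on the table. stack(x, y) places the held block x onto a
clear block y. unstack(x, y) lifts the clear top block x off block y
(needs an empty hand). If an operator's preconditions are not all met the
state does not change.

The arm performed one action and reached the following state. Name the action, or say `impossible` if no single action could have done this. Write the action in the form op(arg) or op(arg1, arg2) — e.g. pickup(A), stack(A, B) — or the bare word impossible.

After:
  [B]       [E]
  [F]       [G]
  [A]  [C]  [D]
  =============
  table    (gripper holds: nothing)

impossible

target: towers=[A/F/B; C; D/G/E] holding=-
     unstack(B, F) → towers=[A/C; D/G/E; F] holding=B
     unstack(E, G) → towers=[A/C; D/G; F/B] holding=E
     unstack(C, A) → towers=[A; D/G/E; F/B] holding=C
none of the 3 applicable actions match → impossible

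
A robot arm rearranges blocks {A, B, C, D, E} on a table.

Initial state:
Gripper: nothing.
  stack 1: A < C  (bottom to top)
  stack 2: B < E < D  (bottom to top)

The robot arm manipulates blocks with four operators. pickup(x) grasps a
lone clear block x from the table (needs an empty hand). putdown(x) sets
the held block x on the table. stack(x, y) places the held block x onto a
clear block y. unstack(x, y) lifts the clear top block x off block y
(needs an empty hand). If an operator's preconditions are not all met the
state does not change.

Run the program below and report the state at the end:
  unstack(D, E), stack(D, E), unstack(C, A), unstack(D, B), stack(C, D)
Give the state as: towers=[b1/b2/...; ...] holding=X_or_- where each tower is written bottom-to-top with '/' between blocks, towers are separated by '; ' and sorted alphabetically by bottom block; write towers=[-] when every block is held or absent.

step 1 (unstack(D, E)): towers=[A/C; B/E] holding=D
step 2 (stack(D, E)): towers=[A/C; B/E/D] holding=-
step 3 (unstack(C, A)): towers=[A; B/E/D] holding=C
step 4 (unstack(D, B)) [no-op]: towers=[A; B/E/D] holding=C
step 5 (stack(C, D)): towers=[A; B/E/D/C] holding=-

towers=[A; B/E/D/C] holding=-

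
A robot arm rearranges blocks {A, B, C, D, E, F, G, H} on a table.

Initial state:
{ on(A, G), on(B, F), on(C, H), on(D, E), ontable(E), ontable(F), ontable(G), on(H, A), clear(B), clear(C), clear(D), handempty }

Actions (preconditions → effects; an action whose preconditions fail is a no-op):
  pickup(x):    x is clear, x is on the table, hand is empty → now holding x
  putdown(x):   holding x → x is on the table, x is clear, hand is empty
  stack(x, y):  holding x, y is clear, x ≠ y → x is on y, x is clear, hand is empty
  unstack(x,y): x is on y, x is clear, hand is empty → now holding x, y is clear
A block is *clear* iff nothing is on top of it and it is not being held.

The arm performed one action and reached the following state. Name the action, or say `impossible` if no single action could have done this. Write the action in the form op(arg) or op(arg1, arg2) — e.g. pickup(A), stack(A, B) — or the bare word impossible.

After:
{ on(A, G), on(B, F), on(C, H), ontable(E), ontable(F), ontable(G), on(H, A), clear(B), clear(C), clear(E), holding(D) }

unstack(D, E)

target: towers=[E; F/B; G/A/H/C] holding=D
     unstack(B, F) → towers=[E/D; F; G/A/H/C] holding=B
     unstack(D, E) → towers=[E; F/B; G/A/H/C] holding=D  ← match
     unstack(C, H) → towers=[E/D; F/B; G/A/H] holding=C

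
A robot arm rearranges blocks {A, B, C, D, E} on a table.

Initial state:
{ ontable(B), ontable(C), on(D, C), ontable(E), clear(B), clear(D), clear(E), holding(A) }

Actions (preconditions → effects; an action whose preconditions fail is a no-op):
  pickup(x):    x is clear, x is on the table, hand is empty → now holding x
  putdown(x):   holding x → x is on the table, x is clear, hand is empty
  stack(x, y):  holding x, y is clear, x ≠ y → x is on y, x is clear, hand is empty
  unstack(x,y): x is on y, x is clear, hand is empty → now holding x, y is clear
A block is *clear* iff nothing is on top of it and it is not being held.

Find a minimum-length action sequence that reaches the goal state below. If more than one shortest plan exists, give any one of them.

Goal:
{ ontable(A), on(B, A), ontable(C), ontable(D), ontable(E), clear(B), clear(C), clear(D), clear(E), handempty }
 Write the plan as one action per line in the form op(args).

step 1 (putdown(A)): towers=[A; B; C/D; E] holding=-
step 2 (pickup(B)): towers=[A; C/D; E] holding=B
step 3 (stack(B, A)): towers=[A/B; C/D; E] holding=-
step 4 (unstack(D, C)): towers=[A/B; C; E] holding=D
step 5 (putdown(D)): towers=[A/B; C; D; E] holding=-
goal check: towers=[A/B; C; D; E] holding=- — reached (length 5, optimal by BFS)

putdown(A)
pickup(B)
stack(B, A)
unstack(D, C)
putdown(D)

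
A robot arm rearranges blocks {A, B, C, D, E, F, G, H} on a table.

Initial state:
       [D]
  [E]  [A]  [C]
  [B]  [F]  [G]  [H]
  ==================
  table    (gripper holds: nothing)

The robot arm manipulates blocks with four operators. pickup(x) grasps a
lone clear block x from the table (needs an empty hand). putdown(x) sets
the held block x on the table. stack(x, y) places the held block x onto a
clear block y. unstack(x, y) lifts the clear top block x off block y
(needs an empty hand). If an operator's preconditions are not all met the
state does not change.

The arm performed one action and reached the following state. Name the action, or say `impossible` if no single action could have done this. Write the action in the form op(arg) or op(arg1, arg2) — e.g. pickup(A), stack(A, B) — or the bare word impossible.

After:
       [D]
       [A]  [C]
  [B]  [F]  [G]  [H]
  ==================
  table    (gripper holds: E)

unstack(E, B)

target: towers=[B; F/A/D; G/C; H] holding=E
     unstack(E, B) → towers=[B; F/A/D; G/C; H] holding=E  ← match
         pickup(H) → towers=[B/E; F/A/D; G/C] holding=H
     unstack(D, A) → towers=[B/E; F/A; G/C; H] holding=D
     unstack(C, G) → towers=[B/E; F/A/D; G; H] holding=C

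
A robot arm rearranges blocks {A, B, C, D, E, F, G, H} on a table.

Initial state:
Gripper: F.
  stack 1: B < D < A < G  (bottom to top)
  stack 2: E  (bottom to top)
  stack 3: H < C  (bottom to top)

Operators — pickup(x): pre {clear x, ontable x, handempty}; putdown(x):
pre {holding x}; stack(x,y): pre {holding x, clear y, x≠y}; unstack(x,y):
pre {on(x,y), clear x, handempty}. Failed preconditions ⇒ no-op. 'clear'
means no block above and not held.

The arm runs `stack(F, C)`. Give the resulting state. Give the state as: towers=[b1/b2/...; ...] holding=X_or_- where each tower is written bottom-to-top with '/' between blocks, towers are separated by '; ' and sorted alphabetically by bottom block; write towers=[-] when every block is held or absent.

towers=[B/D/A/G; E; H/C/F] holding=-

before: towers=[B/D/A/G; E; H/C] holding=F
pre[stack(F, C)]: holding(F) yes, clear(C) yes, F≠C yes
all met → apply stack(F, C)
after:  towers=[B/D/A/G; E; H/C/F] holding=-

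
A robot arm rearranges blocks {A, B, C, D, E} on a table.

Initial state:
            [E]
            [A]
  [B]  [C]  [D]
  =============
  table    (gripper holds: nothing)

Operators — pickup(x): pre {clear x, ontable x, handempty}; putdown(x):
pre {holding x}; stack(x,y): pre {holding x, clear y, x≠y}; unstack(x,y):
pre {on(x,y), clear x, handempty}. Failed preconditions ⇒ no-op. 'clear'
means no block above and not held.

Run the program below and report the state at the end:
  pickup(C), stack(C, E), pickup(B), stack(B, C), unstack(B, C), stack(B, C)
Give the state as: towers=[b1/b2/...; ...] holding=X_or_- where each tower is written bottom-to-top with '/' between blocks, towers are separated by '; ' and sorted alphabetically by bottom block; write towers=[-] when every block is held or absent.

step 1 (pickup(C)): towers=[B; D/A/E] holding=C
step 2 (stack(C, E)): towers=[B; D/A/E/C] holding=-
step 3 (pickup(B)): towers=[D/A/E/C] holding=B
step 4 (stack(B, C)): towers=[D/A/E/C/B] holding=-
step 5 (unstack(B, C)): towers=[D/A/E/C] holding=B
step 6 (stack(B, C)): towers=[D/A/E/C/B] holding=-

towers=[D/A/E/C/B] holding=-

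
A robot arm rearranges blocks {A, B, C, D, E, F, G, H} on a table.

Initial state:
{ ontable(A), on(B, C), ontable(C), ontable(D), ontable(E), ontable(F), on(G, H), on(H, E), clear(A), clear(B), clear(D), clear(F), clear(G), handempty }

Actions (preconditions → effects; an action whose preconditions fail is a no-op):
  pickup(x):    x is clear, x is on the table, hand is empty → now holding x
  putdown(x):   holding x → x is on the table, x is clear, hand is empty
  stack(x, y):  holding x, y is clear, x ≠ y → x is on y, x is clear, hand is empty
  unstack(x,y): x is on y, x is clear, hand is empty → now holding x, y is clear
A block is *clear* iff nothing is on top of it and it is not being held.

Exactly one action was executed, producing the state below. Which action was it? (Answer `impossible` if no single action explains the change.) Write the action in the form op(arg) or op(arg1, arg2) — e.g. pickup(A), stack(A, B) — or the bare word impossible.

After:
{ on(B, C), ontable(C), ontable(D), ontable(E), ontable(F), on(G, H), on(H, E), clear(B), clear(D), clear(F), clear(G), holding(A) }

pickup(A)

target: towers=[C/B; D; E/H/G; F] holding=A
     unstack(G, H) → towers=[A; C/B; D; E/H; F] holding=G
         pickup(A) → towers=[C/B; D; E/H/G; F] holding=A  ← match
     unstack(B, C) → towers=[A; C; D; E/H/G; F] holding=B
         pickup(F) → towers=[A; C/B; D; E/H/G] holding=F
         pickup(D) → towers=[A; C/B; E/H/G; F] holding=D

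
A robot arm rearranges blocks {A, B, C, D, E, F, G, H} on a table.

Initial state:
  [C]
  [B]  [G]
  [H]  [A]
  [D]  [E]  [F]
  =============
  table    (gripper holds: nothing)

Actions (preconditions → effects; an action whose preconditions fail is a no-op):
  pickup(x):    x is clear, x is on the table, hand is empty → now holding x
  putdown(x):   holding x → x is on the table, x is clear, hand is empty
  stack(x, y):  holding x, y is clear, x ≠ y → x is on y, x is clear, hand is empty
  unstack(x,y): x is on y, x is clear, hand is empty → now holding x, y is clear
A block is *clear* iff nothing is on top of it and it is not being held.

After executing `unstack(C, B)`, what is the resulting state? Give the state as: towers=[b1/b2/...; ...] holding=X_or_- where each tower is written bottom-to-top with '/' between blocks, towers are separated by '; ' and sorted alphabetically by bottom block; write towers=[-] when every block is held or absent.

before: towers=[D/H/B/C; E/A/G; F] holding=-
pre[unstack(C, B)]: on(C,B) ✓, clear(C) ✓, handempty ✓
all met → apply unstack(C, B)
after:  towers=[D/H/B; E/A/G; F] holding=C

towers=[D/H/B; E/A/G; F] holding=C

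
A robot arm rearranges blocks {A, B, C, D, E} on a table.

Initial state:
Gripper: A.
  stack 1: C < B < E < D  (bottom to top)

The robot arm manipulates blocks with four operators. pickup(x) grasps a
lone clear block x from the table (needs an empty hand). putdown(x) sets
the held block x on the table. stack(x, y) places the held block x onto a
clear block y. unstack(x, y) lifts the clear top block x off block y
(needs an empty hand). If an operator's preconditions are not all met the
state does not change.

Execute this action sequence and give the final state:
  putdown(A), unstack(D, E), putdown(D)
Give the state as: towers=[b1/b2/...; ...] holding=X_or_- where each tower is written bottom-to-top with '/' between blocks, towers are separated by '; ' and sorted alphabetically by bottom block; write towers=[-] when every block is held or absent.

step 1 (putdown(A)): towers=[A; C/B/E/D] holding=-
step 2 (unstack(D, E)): towers=[A; C/B/E] holding=D
step 3 (putdown(D)): towers=[A; C/B/E; D] holding=-

towers=[A; C/B/E; D] holding=-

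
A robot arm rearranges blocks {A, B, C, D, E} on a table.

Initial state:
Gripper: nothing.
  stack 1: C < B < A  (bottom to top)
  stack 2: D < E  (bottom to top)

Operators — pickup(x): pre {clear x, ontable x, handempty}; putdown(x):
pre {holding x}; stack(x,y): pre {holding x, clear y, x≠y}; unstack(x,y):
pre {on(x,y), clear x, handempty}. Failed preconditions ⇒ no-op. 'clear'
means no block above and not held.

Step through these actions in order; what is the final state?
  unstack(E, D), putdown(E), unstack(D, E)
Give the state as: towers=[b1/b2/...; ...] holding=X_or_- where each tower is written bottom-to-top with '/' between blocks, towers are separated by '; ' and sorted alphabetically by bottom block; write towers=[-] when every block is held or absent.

towers=[C/B/A; D; E] holding=-

step 1 (unstack(E, D)): towers=[C/B/A; D] holding=E
step 2 (putdown(E)): towers=[C/B/A; D; E] holding=-
step 3 (unstack(D, E)) [no-op]: towers=[C/B/A; D; E] holding=-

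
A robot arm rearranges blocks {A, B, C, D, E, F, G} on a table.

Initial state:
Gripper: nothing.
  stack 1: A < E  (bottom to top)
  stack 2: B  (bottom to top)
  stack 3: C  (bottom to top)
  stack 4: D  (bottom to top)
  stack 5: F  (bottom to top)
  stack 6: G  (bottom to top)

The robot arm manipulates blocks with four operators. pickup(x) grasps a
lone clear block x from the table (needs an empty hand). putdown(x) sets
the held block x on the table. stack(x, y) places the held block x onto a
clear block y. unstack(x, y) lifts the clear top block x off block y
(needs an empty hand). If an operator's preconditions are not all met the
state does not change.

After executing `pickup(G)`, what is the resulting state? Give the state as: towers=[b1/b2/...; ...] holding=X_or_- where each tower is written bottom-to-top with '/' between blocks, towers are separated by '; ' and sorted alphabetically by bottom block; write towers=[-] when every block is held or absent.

before: towers=[A/E; B; C; D; F; G] holding=-
pre[pickup(G)]: clear(G) yes, ontable(G) yes, handempty yes
all met → apply pickup(G)
after:  towers=[A/E; B; C; D; F] holding=G

towers=[A/E; B; C; D; F] holding=G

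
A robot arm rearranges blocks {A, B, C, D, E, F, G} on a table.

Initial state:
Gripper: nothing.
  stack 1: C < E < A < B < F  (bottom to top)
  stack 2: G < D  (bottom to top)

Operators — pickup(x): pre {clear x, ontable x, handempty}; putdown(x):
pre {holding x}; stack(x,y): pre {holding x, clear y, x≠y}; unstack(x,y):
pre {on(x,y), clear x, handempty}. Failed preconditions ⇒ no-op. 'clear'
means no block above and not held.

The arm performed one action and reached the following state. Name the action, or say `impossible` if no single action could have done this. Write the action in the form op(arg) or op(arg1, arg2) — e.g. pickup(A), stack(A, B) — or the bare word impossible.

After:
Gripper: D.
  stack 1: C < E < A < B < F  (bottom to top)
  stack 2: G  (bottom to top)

target: towers=[C/E/A/B/F; G] holding=D
     unstack(F, B) → towers=[C/E/A/B; G/D] holding=F
     unstack(D, G) → towers=[C/E/A/B/F; G] holding=D  ← match

unstack(D, G)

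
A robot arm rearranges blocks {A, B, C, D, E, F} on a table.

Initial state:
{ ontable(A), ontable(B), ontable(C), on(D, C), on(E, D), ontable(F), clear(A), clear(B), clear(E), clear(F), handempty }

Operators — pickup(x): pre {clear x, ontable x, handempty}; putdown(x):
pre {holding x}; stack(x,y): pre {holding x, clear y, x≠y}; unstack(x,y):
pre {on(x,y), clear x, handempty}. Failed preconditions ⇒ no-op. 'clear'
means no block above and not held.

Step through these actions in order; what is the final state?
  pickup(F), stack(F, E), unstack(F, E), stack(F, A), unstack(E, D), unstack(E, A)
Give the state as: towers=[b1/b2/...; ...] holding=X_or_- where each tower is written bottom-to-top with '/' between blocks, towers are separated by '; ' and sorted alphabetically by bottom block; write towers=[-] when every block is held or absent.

towers=[A/F; B; C/D] holding=E

step 1 (pickup(F)): towers=[A; B; C/D/E] holding=F
step 2 (stack(F, E)): towers=[A; B; C/D/E/F] holding=-
step 3 (unstack(F, E)): towers=[A; B; C/D/E] holding=F
step 4 (stack(F, A)): towers=[A/F; B; C/D/E] holding=-
step 5 (unstack(E, D)): towers=[A/F; B; C/D] holding=E
step 6 (unstack(E, A)) [no-op]: towers=[A/F; B; C/D] holding=E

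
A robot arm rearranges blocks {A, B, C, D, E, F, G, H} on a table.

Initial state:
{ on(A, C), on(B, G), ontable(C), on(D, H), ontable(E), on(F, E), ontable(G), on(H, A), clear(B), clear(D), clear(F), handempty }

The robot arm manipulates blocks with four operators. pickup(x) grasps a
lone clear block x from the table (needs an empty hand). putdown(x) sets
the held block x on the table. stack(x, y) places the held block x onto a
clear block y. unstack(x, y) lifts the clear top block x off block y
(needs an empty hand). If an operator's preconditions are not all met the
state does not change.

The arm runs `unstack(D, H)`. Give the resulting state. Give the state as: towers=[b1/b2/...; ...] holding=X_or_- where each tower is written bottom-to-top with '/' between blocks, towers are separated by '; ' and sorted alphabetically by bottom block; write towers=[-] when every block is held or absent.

before: towers=[C/A/H/D; E/F; G/B] holding=-
pre[unstack(D, H)]: on(D,H) ok, clear(D) ok, handempty ok
all met → apply unstack(D, H)
after:  towers=[C/A/H; E/F; G/B] holding=D

towers=[C/A/H; E/F; G/B] holding=D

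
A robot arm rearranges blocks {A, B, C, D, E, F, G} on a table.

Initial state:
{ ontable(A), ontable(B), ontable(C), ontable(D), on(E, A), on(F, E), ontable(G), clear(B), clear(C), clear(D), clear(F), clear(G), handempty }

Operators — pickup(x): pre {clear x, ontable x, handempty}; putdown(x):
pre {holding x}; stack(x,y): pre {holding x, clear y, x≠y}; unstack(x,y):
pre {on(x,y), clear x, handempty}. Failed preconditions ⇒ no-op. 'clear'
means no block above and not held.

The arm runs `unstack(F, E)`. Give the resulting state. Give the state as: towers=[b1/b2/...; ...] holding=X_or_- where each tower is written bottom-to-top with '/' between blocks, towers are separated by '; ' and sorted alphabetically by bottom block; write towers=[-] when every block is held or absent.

towers=[A/E; B; C; D; G] holding=F

before: towers=[A/E/F; B; C; D; G] holding=-
pre[unstack(F, E)]: on(F,E) yes, clear(F) yes, handempty yes
all met → apply unstack(F, E)
after:  towers=[A/E; B; C; D; G] holding=F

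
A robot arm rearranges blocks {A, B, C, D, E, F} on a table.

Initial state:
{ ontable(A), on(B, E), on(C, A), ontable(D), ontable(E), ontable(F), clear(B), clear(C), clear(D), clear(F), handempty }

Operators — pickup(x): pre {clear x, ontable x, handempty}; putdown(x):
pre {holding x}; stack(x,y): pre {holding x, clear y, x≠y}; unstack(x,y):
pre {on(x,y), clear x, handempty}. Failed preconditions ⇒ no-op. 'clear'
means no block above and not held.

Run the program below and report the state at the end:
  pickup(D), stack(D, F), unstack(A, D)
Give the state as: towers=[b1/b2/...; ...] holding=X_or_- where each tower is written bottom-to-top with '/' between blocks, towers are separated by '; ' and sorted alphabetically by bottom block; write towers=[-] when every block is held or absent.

step 1 (pickup(D)): towers=[A/C; E/B; F] holding=D
step 2 (stack(D, F)): towers=[A/C; E/B; F/D] holding=-
step 3 (unstack(A, D)) [no-op]: towers=[A/C; E/B; F/D] holding=-

towers=[A/C; E/B; F/D] holding=-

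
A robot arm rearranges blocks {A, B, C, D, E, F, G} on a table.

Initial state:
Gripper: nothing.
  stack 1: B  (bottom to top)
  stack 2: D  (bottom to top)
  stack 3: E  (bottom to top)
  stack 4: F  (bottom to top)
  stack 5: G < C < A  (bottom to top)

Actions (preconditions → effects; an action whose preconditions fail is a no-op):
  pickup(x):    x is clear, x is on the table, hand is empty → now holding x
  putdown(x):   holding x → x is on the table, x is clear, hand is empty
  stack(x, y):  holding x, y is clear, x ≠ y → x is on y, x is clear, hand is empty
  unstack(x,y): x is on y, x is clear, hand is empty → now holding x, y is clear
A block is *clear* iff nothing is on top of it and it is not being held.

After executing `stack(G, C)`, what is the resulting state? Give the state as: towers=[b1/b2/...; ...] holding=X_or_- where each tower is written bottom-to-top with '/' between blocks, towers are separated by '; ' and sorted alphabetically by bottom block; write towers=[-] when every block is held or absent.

before: towers=[B; D; E; F; G/C/A] holding=-
pre[stack(G, C)]: holding(G) fail, clear(C) fail, G≠C ok
holding(G), clear(C) unmet → stack(G, C) is a no-op
after:  towers=[B; D; E; F; G/C/A] holding=-

towers=[B; D; E; F; G/C/A] holding=-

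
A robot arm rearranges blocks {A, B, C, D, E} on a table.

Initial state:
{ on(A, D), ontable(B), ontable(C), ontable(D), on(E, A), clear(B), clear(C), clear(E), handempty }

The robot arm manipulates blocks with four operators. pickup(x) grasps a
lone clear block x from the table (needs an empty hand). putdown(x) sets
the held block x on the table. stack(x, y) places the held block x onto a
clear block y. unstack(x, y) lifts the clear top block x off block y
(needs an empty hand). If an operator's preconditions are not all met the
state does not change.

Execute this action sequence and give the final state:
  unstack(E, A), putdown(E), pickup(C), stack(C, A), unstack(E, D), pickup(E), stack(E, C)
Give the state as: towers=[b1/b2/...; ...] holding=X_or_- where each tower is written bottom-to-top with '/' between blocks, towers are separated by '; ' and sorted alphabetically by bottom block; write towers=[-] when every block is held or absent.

towers=[B; D/A/C/E] holding=-

step 1 (unstack(E, A)): towers=[B; C; D/A] holding=E
step 2 (putdown(E)): towers=[B; C; D/A; E] holding=-
step 3 (pickup(C)): towers=[B; D/A; E] holding=C
step 4 (stack(C, A)): towers=[B; D/A/C; E] holding=-
step 5 (unstack(E, D)) [no-op]: towers=[B; D/A/C; E] holding=-
step 6 (pickup(E)): towers=[B; D/A/C] holding=E
step 7 (stack(E, C)): towers=[B; D/A/C/E] holding=-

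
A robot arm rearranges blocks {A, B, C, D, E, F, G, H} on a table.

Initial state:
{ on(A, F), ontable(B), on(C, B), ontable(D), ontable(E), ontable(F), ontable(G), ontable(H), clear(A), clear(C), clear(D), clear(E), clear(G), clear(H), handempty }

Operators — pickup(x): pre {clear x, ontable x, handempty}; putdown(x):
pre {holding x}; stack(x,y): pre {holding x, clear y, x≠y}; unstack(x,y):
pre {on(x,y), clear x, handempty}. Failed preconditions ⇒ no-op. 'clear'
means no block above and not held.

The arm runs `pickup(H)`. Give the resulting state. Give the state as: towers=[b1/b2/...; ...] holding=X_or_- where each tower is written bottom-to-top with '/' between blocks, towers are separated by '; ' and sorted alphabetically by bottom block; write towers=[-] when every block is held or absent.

towers=[B/C; D; E; F/A; G] holding=H

before: towers=[B/C; D; E; F/A; G; H] holding=-
pre[pickup(H)]: clear(H) yes, ontable(H) yes, handempty yes
all met → apply pickup(H)
after:  towers=[B/C; D; E; F/A; G] holding=H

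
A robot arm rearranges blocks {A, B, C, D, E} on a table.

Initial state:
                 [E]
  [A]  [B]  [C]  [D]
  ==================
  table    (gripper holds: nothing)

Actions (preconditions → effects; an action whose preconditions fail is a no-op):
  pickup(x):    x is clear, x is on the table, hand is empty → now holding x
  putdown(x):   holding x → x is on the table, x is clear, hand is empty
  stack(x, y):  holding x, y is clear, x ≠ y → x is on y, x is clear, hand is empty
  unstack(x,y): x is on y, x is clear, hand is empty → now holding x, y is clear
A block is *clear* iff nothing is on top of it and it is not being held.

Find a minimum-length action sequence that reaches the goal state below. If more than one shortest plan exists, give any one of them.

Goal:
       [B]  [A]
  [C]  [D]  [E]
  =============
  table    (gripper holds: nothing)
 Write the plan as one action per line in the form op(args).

unstack(E, D)
putdown(E)
pickup(B)
stack(B, D)
pickup(A)
stack(A, E)

step 1 (unstack(E, D)): towers=[A; B; C; D] holding=E
step 2 (putdown(E)): towers=[A; B; C; D; E] holding=-
step 3 (pickup(B)): towers=[A; C; D; E] holding=B
step 4 (stack(B, D)): towers=[A; C; D/B; E] holding=-
step 5 (pickup(A)): towers=[C; D/B; E] holding=A
step 6 (stack(A, E)): towers=[C; D/B; E/A] holding=-
goal check: towers=[C; D/B; E/A] holding=- — reached (length 6, optimal by BFS)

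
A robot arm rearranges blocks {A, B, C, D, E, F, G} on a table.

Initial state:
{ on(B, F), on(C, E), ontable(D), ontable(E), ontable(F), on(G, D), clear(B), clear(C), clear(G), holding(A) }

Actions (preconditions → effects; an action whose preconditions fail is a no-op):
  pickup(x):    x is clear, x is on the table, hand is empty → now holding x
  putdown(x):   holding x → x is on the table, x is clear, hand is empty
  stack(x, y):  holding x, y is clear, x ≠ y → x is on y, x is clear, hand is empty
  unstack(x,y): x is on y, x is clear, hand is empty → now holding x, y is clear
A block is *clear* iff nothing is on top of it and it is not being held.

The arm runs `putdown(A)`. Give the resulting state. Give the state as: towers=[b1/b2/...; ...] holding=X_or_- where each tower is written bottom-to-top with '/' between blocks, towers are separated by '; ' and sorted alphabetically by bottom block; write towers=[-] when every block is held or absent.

towers=[A; D/G; E/C; F/B] holding=-

before: towers=[D/G; E/C; F/B] holding=A
pre[putdown(A)]: holding(A) ✓
all met → apply putdown(A)
after:  towers=[A; D/G; E/C; F/B] holding=-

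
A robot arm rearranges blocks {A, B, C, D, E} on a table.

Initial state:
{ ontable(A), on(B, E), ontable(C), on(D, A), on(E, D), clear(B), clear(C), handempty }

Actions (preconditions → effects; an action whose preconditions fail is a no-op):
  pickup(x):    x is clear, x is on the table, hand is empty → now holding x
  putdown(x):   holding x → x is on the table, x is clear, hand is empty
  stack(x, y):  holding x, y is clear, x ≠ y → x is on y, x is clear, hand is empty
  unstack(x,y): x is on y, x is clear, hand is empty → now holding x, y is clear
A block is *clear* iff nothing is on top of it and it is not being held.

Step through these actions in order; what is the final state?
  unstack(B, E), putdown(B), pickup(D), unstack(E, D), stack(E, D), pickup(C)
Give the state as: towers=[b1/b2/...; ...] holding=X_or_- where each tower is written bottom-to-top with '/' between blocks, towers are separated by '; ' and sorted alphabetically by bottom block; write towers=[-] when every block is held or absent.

towers=[A/D/E; B] holding=C

step 1 (unstack(B, E)): towers=[A/D/E; C] holding=B
step 2 (putdown(B)): towers=[A/D/E; B; C] holding=-
step 3 (pickup(D)) [no-op]: towers=[A/D/E; B; C] holding=-
step 4 (unstack(E, D)): towers=[A/D; B; C] holding=E
step 5 (stack(E, D)): towers=[A/D/E; B; C] holding=-
step 6 (pickup(C)): towers=[A/D/E; B] holding=C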